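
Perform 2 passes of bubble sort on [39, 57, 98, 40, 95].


Initial: [39, 57, 98, 40, 95]
Pass 1: [39, 57, 40, 95, 98] (2 swaps)
Pass 2: [39, 40, 57, 95, 98] (1 swaps)

After 2 passes: [39, 40, 57, 95, 98]


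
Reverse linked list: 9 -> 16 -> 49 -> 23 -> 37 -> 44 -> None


Step 1: curr=9, set curr.next=prev(None) | reversed so far: 9
Step 2: curr=16, set curr.next=prev(9) | reversed so far: 16 -> 9
Step 3: curr=49, set curr.next=prev(16) | reversed so far: 49 -> 16 -> 9
Step 4: curr=23, set curr.next=prev(49) | reversed so far: 23 -> 49 -> 16 -> 9
Step 5: curr=37, set curr.next=prev(23) | reversed so far: 37 -> 23 -> 49 -> 16 -> 9
Step 6: curr=44, set curr.next=prev(37) | reversed so far: 44 -> 37 -> 23 -> 49 -> 16 -> 9

44 -> 37 -> 23 -> 49 -> 16 -> 9 -> None


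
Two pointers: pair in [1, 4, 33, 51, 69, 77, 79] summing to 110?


lo=0(1)+hi=6(79)=80
lo=1(4)+hi=6(79)=83
lo=2(33)+hi=6(79)=112
lo=2(33)+hi=5(77)=110

Yes: 33+77=110


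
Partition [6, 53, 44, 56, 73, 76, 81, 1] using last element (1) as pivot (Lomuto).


Pivot: 1
Place pivot at 0: [1, 53, 44, 56, 73, 76, 81, 6]

Partitioned: [1, 53, 44, 56, 73, 76, 81, 6]


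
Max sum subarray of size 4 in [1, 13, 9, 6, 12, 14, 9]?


[0:4]: 29
[1:5]: 40
[2:6]: 41
[3:7]: 41

Max: 41 at [2:6]


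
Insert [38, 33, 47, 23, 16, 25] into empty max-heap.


Insert 38: [38]
Insert 33: [38, 33]
Insert 47: [47, 33, 38]
Insert 23: [47, 33, 38, 23]
Insert 16: [47, 33, 38, 23, 16]
Insert 25: [47, 33, 38, 23, 16, 25]

Final heap: [47, 33, 38, 23, 16, 25]


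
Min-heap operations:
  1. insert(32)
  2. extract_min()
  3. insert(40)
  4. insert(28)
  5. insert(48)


insert(32) -> [32]
extract_min()->32, []
insert(40) -> [40]
insert(28) -> [28, 40]
insert(48) -> [28, 40, 48]

Final heap: [28, 40, 48]


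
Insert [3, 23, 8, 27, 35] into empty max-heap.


Insert 3: [3]
Insert 23: [23, 3]
Insert 8: [23, 3, 8]
Insert 27: [27, 23, 8, 3]
Insert 35: [35, 27, 8, 3, 23]

Final heap: [35, 27, 8, 3, 23]


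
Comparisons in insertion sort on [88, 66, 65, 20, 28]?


Algorithm: insertion sort
Input: [88, 66, 65, 20, 28]
Sorted: [20, 28, 65, 66, 88]

10


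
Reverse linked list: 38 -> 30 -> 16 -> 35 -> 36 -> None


Step 1: curr=38, set curr.next=prev(None) | reversed so far: 38
Step 2: curr=30, set curr.next=prev(38) | reversed so far: 30 -> 38
Step 3: curr=16, set curr.next=prev(30) | reversed so far: 16 -> 30 -> 38
Step 4: curr=35, set curr.next=prev(16) | reversed so far: 35 -> 16 -> 30 -> 38
Step 5: curr=36, set curr.next=prev(35) | reversed so far: 36 -> 35 -> 16 -> 30 -> 38

36 -> 35 -> 16 -> 30 -> 38 -> None


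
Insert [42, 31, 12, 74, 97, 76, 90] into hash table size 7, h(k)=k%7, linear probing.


Insert 42: h=0 -> slot 0
Insert 31: h=3 -> slot 3
Insert 12: h=5 -> slot 5
Insert 74: h=4 -> slot 4
Insert 97: h=6 -> slot 6
Insert 76: h=6, 2 probes -> slot 1
Insert 90: h=6, 3 probes -> slot 2

Table: [42, 76, 90, 31, 74, 12, 97]


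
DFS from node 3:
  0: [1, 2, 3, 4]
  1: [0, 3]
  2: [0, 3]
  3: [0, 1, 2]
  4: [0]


Visit 3, push [2, 1, 0]
Visit 0, push [4, 2, 1]
Visit 1, push []
Visit 2, push []
Visit 4, push []

DFS order: [3, 0, 1, 2, 4]


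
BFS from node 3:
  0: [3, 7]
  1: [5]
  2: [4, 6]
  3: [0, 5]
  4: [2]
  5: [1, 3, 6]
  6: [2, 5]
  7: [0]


Visit 3, enqueue [0, 5]
Visit 0, enqueue [7]
Visit 5, enqueue [1, 6]
Visit 7, enqueue []
Visit 1, enqueue []
Visit 6, enqueue [2]
Visit 2, enqueue [4]
Visit 4, enqueue []

BFS order: [3, 0, 5, 7, 1, 6, 2, 4]


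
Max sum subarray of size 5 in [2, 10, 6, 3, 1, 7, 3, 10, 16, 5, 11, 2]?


[0:5]: 22
[1:6]: 27
[2:7]: 20
[3:8]: 24
[4:9]: 37
[5:10]: 41
[6:11]: 45
[7:12]: 44

Max: 45 at [6:11]


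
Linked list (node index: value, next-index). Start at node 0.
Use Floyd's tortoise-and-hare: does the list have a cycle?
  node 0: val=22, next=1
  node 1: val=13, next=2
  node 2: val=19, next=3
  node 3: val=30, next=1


Floyd's tortoise (slow, +1) and hare (fast, +2):
  init: slow=0, fast=0
  step 1: slow=1, fast=2
  step 2: slow=2, fast=1
  step 3: slow=3, fast=3
  slow == fast at node 3: cycle detected

Cycle: yes


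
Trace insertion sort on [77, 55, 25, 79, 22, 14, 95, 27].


Initial: [77, 55, 25, 79, 22, 14, 95, 27]
Insert 55: [55, 77, 25, 79, 22, 14, 95, 27]
Insert 25: [25, 55, 77, 79, 22, 14, 95, 27]
Insert 79: [25, 55, 77, 79, 22, 14, 95, 27]
Insert 22: [22, 25, 55, 77, 79, 14, 95, 27]
Insert 14: [14, 22, 25, 55, 77, 79, 95, 27]
Insert 95: [14, 22, 25, 55, 77, 79, 95, 27]
Insert 27: [14, 22, 25, 27, 55, 77, 79, 95]

Sorted: [14, 22, 25, 27, 55, 77, 79, 95]


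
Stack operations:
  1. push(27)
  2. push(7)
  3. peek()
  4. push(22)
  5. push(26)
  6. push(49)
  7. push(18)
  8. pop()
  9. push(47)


push(27) -> [27]
push(7) -> [27, 7]
peek()->7
push(22) -> [27, 7, 22]
push(26) -> [27, 7, 22, 26]
push(49) -> [27, 7, 22, 26, 49]
push(18) -> [27, 7, 22, 26, 49, 18]
pop()->18, [27, 7, 22, 26, 49]
push(47) -> [27, 7, 22, 26, 49, 47]

Final stack: [27, 7, 22, 26, 49, 47]


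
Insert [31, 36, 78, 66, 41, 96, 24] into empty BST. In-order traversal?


Insert 31: root
Insert 36: R from 31
Insert 78: R from 31 -> R from 36
Insert 66: R from 31 -> R from 36 -> L from 78
Insert 41: R from 31 -> R from 36 -> L from 78 -> L from 66
Insert 96: R from 31 -> R from 36 -> R from 78
Insert 24: L from 31

In-order: [24, 31, 36, 41, 66, 78, 96]


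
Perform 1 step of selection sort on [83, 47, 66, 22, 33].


Initial: [83, 47, 66, 22, 33]
Step 1: min=22 at 3
  Swap: [22, 47, 66, 83, 33]

After 1 step: [22, 47, 66, 83, 33]


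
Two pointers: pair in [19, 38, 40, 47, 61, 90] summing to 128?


lo=0(19)+hi=5(90)=109
lo=1(38)+hi=5(90)=128

Yes: 38+90=128


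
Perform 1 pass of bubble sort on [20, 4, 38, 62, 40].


Initial: [20, 4, 38, 62, 40]
Pass 1: [4, 20, 38, 40, 62] (2 swaps)

After 1 pass: [4, 20, 38, 40, 62]


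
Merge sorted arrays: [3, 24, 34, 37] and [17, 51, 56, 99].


Take 3 from A
Take 17 from B
Take 24 from A
Take 34 from A
Take 37 from A

Merged: [3, 17, 24, 34, 37, 51, 56, 99]


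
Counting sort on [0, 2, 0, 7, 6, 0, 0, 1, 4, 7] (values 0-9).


Input: [0, 2, 0, 7, 6, 0, 0, 1, 4, 7]
Counts: [4, 1, 1, 0, 1, 0, 1, 2, 0, 0]

Sorted: [0, 0, 0, 0, 1, 2, 4, 6, 7, 7]


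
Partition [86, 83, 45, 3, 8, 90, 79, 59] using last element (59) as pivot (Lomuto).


Pivot: 59
  45 <= 59: swap -> [45, 83, 86, 3, 8, 90, 79, 59]
  3 <= 59: swap -> [45, 3, 86, 83, 8, 90, 79, 59]
  8 <= 59: swap -> [45, 3, 8, 83, 86, 90, 79, 59]
Place pivot at 3: [45, 3, 8, 59, 86, 90, 79, 83]

Partitioned: [45, 3, 8, 59, 86, 90, 79, 83]


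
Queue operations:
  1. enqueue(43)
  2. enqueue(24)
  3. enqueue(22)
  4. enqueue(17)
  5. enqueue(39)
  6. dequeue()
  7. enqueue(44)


enqueue(43) -> [43]
enqueue(24) -> [43, 24]
enqueue(22) -> [43, 24, 22]
enqueue(17) -> [43, 24, 22, 17]
enqueue(39) -> [43, 24, 22, 17, 39]
dequeue()->43, [24, 22, 17, 39]
enqueue(44) -> [24, 22, 17, 39, 44]

Final queue: [24, 22, 17, 39, 44]


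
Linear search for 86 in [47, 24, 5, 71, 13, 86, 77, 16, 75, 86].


i=0: 47!=86
i=1: 24!=86
i=2: 5!=86
i=3: 71!=86
i=4: 13!=86
i=5: 86==86 found!

Found at 5, 6 comps


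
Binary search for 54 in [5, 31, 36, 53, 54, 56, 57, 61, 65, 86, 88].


Step 1: lo=0, hi=10, mid=5, val=56
Step 2: lo=0, hi=4, mid=2, val=36
Step 3: lo=3, hi=4, mid=3, val=53
Step 4: lo=4, hi=4, mid=4, val=54

Found at index 4


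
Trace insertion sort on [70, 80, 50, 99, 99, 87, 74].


Initial: [70, 80, 50, 99, 99, 87, 74]
Insert 80: [70, 80, 50, 99, 99, 87, 74]
Insert 50: [50, 70, 80, 99, 99, 87, 74]
Insert 99: [50, 70, 80, 99, 99, 87, 74]
Insert 99: [50, 70, 80, 99, 99, 87, 74]
Insert 87: [50, 70, 80, 87, 99, 99, 74]
Insert 74: [50, 70, 74, 80, 87, 99, 99]

Sorted: [50, 70, 74, 80, 87, 99, 99]


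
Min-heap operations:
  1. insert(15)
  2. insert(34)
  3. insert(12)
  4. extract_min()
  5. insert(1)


insert(15) -> [15]
insert(34) -> [15, 34]
insert(12) -> [12, 34, 15]
extract_min()->12, [15, 34]
insert(1) -> [1, 34, 15]

Final heap: [1, 34, 15]


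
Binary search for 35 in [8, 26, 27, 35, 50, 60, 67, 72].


Step 1: lo=0, hi=7, mid=3, val=35

Found at index 3


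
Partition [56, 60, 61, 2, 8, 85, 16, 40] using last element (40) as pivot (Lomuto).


Pivot: 40
  2 <= 40: swap -> [2, 60, 61, 56, 8, 85, 16, 40]
  8 <= 40: swap -> [2, 8, 61, 56, 60, 85, 16, 40]
  16 <= 40: swap -> [2, 8, 16, 56, 60, 85, 61, 40]
Place pivot at 3: [2, 8, 16, 40, 60, 85, 61, 56]

Partitioned: [2, 8, 16, 40, 60, 85, 61, 56]


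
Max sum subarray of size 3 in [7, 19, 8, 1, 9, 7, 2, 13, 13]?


[0:3]: 34
[1:4]: 28
[2:5]: 18
[3:6]: 17
[4:7]: 18
[5:8]: 22
[6:9]: 28

Max: 34 at [0:3]


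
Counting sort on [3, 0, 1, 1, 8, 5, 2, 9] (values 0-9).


Input: [3, 0, 1, 1, 8, 5, 2, 9]
Counts: [1, 2, 1, 1, 0, 1, 0, 0, 1, 1]

Sorted: [0, 1, 1, 2, 3, 5, 8, 9]


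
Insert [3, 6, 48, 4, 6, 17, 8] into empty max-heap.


Insert 3: [3]
Insert 6: [6, 3]
Insert 48: [48, 3, 6]
Insert 4: [48, 4, 6, 3]
Insert 6: [48, 6, 6, 3, 4]
Insert 17: [48, 6, 17, 3, 4, 6]
Insert 8: [48, 6, 17, 3, 4, 6, 8]

Final heap: [48, 6, 17, 3, 4, 6, 8]


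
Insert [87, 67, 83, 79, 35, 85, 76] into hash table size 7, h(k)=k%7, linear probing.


Insert 87: h=3 -> slot 3
Insert 67: h=4 -> slot 4
Insert 83: h=6 -> slot 6
Insert 79: h=2 -> slot 2
Insert 35: h=0 -> slot 0
Insert 85: h=1 -> slot 1
Insert 76: h=6, 6 probes -> slot 5

Table: [35, 85, 79, 87, 67, 76, 83]


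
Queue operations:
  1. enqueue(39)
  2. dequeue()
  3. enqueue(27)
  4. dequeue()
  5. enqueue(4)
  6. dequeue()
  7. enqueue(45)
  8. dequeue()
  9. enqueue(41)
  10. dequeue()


enqueue(39) -> [39]
dequeue()->39, []
enqueue(27) -> [27]
dequeue()->27, []
enqueue(4) -> [4]
dequeue()->4, []
enqueue(45) -> [45]
dequeue()->45, []
enqueue(41) -> [41]
dequeue()->41, []

Final queue: []


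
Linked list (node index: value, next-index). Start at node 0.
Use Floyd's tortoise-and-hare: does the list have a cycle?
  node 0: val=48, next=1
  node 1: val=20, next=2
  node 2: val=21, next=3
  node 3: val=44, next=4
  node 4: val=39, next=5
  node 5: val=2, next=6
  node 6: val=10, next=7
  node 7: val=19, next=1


Floyd's tortoise (slow, +1) and hare (fast, +2):
  init: slow=0, fast=0
  step 1: slow=1, fast=2
  step 2: slow=2, fast=4
  step 3: slow=3, fast=6
  step 4: slow=4, fast=1
  step 5: slow=5, fast=3
  step 6: slow=6, fast=5
  step 7: slow=7, fast=7
  slow == fast at node 7: cycle detected

Cycle: yes


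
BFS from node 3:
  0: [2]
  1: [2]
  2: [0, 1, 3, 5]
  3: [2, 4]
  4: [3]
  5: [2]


Visit 3, enqueue [2, 4]
Visit 2, enqueue [0, 1, 5]
Visit 4, enqueue []
Visit 0, enqueue []
Visit 1, enqueue []
Visit 5, enqueue []

BFS order: [3, 2, 4, 0, 1, 5]


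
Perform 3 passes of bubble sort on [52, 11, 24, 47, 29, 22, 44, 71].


Initial: [52, 11, 24, 47, 29, 22, 44, 71]
Pass 1: [11, 24, 47, 29, 22, 44, 52, 71] (6 swaps)
Pass 2: [11, 24, 29, 22, 44, 47, 52, 71] (3 swaps)
Pass 3: [11, 24, 22, 29, 44, 47, 52, 71] (1 swaps)

After 3 passes: [11, 24, 22, 29, 44, 47, 52, 71]


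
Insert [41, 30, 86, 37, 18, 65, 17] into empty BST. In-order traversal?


Insert 41: root
Insert 30: L from 41
Insert 86: R from 41
Insert 37: L from 41 -> R from 30
Insert 18: L from 41 -> L from 30
Insert 65: R from 41 -> L from 86
Insert 17: L from 41 -> L from 30 -> L from 18

In-order: [17, 18, 30, 37, 41, 65, 86]


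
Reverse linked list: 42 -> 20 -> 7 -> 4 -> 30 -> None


Step 1: curr=42, set curr.next=prev(None) | reversed so far: 42
Step 2: curr=20, set curr.next=prev(42) | reversed so far: 20 -> 42
Step 3: curr=7, set curr.next=prev(20) | reversed so far: 7 -> 20 -> 42
Step 4: curr=4, set curr.next=prev(7) | reversed so far: 4 -> 7 -> 20 -> 42
Step 5: curr=30, set curr.next=prev(4) | reversed so far: 30 -> 4 -> 7 -> 20 -> 42

30 -> 4 -> 7 -> 20 -> 42 -> None


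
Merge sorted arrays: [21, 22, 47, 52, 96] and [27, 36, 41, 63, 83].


Take 21 from A
Take 22 from A
Take 27 from B
Take 36 from B
Take 41 from B
Take 47 from A
Take 52 from A
Take 63 from B
Take 83 from B

Merged: [21, 22, 27, 36, 41, 47, 52, 63, 83, 96]


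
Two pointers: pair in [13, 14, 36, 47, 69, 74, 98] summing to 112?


lo=0(13)+hi=6(98)=111
lo=1(14)+hi=6(98)=112

Yes: 14+98=112


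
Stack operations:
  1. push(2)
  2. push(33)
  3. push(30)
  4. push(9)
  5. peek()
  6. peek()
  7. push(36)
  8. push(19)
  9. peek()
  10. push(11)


push(2) -> [2]
push(33) -> [2, 33]
push(30) -> [2, 33, 30]
push(9) -> [2, 33, 30, 9]
peek()->9
peek()->9
push(36) -> [2, 33, 30, 9, 36]
push(19) -> [2, 33, 30, 9, 36, 19]
peek()->19
push(11) -> [2, 33, 30, 9, 36, 19, 11]

Final stack: [2, 33, 30, 9, 36, 19, 11]


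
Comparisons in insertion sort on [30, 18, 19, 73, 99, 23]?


Algorithm: insertion sort
Input: [30, 18, 19, 73, 99, 23]
Sorted: [18, 19, 23, 30, 73, 99]

9


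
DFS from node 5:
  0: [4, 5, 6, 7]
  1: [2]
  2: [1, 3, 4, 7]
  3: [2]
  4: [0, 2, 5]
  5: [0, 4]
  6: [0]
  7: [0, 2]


Visit 5, push [4, 0]
Visit 0, push [7, 6, 4]
Visit 4, push [2]
Visit 2, push [7, 3, 1]
Visit 1, push []
Visit 3, push []
Visit 7, push []
Visit 6, push []

DFS order: [5, 0, 4, 2, 1, 3, 7, 6]


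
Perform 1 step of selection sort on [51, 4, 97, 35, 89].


Initial: [51, 4, 97, 35, 89]
Step 1: min=4 at 1
  Swap: [4, 51, 97, 35, 89]

After 1 step: [4, 51, 97, 35, 89]


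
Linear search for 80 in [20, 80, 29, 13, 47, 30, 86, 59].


i=0: 20!=80
i=1: 80==80 found!

Found at 1, 2 comps


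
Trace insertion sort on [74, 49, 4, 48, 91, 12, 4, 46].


Initial: [74, 49, 4, 48, 91, 12, 4, 46]
Insert 49: [49, 74, 4, 48, 91, 12, 4, 46]
Insert 4: [4, 49, 74, 48, 91, 12, 4, 46]
Insert 48: [4, 48, 49, 74, 91, 12, 4, 46]
Insert 91: [4, 48, 49, 74, 91, 12, 4, 46]
Insert 12: [4, 12, 48, 49, 74, 91, 4, 46]
Insert 4: [4, 4, 12, 48, 49, 74, 91, 46]
Insert 46: [4, 4, 12, 46, 48, 49, 74, 91]

Sorted: [4, 4, 12, 46, 48, 49, 74, 91]


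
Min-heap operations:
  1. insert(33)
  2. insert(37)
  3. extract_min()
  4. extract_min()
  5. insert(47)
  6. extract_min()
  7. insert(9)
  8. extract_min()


insert(33) -> [33]
insert(37) -> [33, 37]
extract_min()->33, [37]
extract_min()->37, []
insert(47) -> [47]
extract_min()->47, []
insert(9) -> [9]
extract_min()->9, []

Final heap: []


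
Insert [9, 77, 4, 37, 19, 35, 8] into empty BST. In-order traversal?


Insert 9: root
Insert 77: R from 9
Insert 4: L from 9
Insert 37: R from 9 -> L from 77
Insert 19: R from 9 -> L from 77 -> L from 37
Insert 35: R from 9 -> L from 77 -> L from 37 -> R from 19
Insert 8: L from 9 -> R from 4

In-order: [4, 8, 9, 19, 35, 37, 77]


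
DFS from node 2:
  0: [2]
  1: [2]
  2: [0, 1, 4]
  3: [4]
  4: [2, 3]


Visit 2, push [4, 1, 0]
Visit 0, push []
Visit 1, push []
Visit 4, push [3]
Visit 3, push []

DFS order: [2, 0, 1, 4, 3]


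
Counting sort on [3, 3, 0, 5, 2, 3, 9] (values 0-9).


Input: [3, 3, 0, 5, 2, 3, 9]
Counts: [1, 0, 1, 3, 0, 1, 0, 0, 0, 1]

Sorted: [0, 2, 3, 3, 3, 5, 9]


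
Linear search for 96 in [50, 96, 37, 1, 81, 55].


i=0: 50!=96
i=1: 96==96 found!

Found at 1, 2 comps


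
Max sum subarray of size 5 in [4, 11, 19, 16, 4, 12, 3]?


[0:5]: 54
[1:6]: 62
[2:7]: 54

Max: 62 at [1:6]


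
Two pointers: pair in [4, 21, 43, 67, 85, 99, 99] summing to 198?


lo=0(4)+hi=6(99)=103
lo=1(21)+hi=6(99)=120
lo=2(43)+hi=6(99)=142
lo=3(67)+hi=6(99)=166
lo=4(85)+hi=6(99)=184
lo=5(99)+hi=6(99)=198

Yes: 99+99=198


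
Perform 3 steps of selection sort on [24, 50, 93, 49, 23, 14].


Initial: [24, 50, 93, 49, 23, 14]
Step 1: min=14 at 5
  Swap: [14, 50, 93, 49, 23, 24]
Step 2: min=23 at 4
  Swap: [14, 23, 93, 49, 50, 24]
Step 3: min=24 at 5
  Swap: [14, 23, 24, 49, 50, 93]

After 3 steps: [14, 23, 24, 49, 50, 93]


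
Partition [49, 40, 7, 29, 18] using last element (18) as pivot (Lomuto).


Pivot: 18
  7 <= 18: swap -> [7, 40, 49, 29, 18]
Place pivot at 1: [7, 18, 49, 29, 40]

Partitioned: [7, 18, 49, 29, 40]


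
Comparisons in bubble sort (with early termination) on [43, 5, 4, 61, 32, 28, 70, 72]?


Algorithm: bubble sort (with early termination)
Input: [43, 5, 4, 61, 32, 28, 70, 72]
Sorted: [4, 5, 28, 32, 43, 61, 70, 72]

22


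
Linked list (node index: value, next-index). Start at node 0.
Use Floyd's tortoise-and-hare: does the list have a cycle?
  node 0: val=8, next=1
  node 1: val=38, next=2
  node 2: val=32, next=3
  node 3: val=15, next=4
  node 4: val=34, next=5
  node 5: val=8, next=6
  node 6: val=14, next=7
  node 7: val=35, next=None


Floyd's tortoise (slow, +1) and hare (fast, +2):
  init: slow=0, fast=0
  step 1: slow=1, fast=2
  step 2: slow=2, fast=4
  step 3: slow=3, fast=6
  step 4: fast 6->7->None, no cycle

Cycle: no


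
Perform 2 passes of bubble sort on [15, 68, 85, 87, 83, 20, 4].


Initial: [15, 68, 85, 87, 83, 20, 4]
Pass 1: [15, 68, 85, 83, 20, 4, 87] (3 swaps)
Pass 2: [15, 68, 83, 20, 4, 85, 87] (3 swaps)

After 2 passes: [15, 68, 83, 20, 4, 85, 87]


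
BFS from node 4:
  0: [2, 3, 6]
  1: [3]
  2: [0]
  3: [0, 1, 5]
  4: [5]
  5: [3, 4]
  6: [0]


Visit 4, enqueue [5]
Visit 5, enqueue [3]
Visit 3, enqueue [0, 1]
Visit 0, enqueue [2, 6]
Visit 1, enqueue []
Visit 2, enqueue []
Visit 6, enqueue []

BFS order: [4, 5, 3, 0, 1, 2, 6]


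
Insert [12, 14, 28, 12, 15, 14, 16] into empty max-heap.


Insert 12: [12]
Insert 14: [14, 12]
Insert 28: [28, 12, 14]
Insert 12: [28, 12, 14, 12]
Insert 15: [28, 15, 14, 12, 12]
Insert 14: [28, 15, 14, 12, 12, 14]
Insert 16: [28, 15, 16, 12, 12, 14, 14]

Final heap: [28, 15, 16, 12, 12, 14, 14]


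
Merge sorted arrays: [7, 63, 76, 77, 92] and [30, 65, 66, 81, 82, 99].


Take 7 from A
Take 30 from B
Take 63 from A
Take 65 from B
Take 66 from B
Take 76 from A
Take 77 from A
Take 81 from B
Take 82 from B
Take 92 from A

Merged: [7, 30, 63, 65, 66, 76, 77, 81, 82, 92, 99]


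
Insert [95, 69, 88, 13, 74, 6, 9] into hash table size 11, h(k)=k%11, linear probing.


Insert 95: h=7 -> slot 7
Insert 69: h=3 -> slot 3
Insert 88: h=0 -> slot 0
Insert 13: h=2 -> slot 2
Insert 74: h=8 -> slot 8
Insert 6: h=6 -> slot 6
Insert 9: h=9 -> slot 9

Table: [88, None, 13, 69, None, None, 6, 95, 74, 9, None]


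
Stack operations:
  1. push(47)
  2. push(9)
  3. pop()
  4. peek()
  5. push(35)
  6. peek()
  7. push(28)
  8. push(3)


push(47) -> [47]
push(9) -> [47, 9]
pop()->9, [47]
peek()->47
push(35) -> [47, 35]
peek()->35
push(28) -> [47, 35, 28]
push(3) -> [47, 35, 28, 3]

Final stack: [47, 35, 28, 3]


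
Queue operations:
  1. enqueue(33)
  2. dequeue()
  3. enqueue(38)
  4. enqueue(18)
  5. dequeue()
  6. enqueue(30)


enqueue(33) -> [33]
dequeue()->33, []
enqueue(38) -> [38]
enqueue(18) -> [38, 18]
dequeue()->38, [18]
enqueue(30) -> [18, 30]

Final queue: [18, 30]


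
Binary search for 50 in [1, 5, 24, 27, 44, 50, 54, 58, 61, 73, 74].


Step 1: lo=0, hi=10, mid=5, val=50

Found at index 5


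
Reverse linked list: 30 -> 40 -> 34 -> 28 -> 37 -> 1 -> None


Step 1: curr=30, set curr.next=prev(None) | reversed so far: 30
Step 2: curr=40, set curr.next=prev(30) | reversed so far: 40 -> 30
Step 3: curr=34, set curr.next=prev(40) | reversed so far: 34 -> 40 -> 30
Step 4: curr=28, set curr.next=prev(34) | reversed so far: 28 -> 34 -> 40 -> 30
Step 5: curr=37, set curr.next=prev(28) | reversed so far: 37 -> 28 -> 34 -> 40 -> 30
Step 6: curr=1, set curr.next=prev(37) | reversed so far: 1 -> 37 -> 28 -> 34 -> 40 -> 30

1 -> 37 -> 28 -> 34 -> 40 -> 30 -> None


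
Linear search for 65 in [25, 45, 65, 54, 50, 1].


i=0: 25!=65
i=1: 45!=65
i=2: 65==65 found!

Found at 2, 3 comps


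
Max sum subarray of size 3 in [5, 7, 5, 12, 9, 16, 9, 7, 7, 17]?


[0:3]: 17
[1:4]: 24
[2:5]: 26
[3:6]: 37
[4:7]: 34
[5:8]: 32
[6:9]: 23
[7:10]: 31

Max: 37 at [3:6]


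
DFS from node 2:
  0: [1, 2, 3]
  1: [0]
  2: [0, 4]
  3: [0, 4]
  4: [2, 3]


Visit 2, push [4, 0]
Visit 0, push [3, 1]
Visit 1, push []
Visit 3, push [4]
Visit 4, push []

DFS order: [2, 0, 1, 3, 4]


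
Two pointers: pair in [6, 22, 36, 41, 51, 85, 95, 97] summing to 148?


lo=0(6)+hi=7(97)=103
lo=1(22)+hi=7(97)=119
lo=2(36)+hi=7(97)=133
lo=3(41)+hi=7(97)=138
lo=4(51)+hi=7(97)=148

Yes: 51+97=148


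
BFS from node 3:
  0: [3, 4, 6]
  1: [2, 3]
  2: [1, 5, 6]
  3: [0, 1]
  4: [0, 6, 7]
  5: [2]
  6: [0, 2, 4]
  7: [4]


Visit 3, enqueue [0, 1]
Visit 0, enqueue [4, 6]
Visit 1, enqueue [2]
Visit 4, enqueue [7]
Visit 6, enqueue []
Visit 2, enqueue [5]
Visit 7, enqueue []
Visit 5, enqueue []

BFS order: [3, 0, 1, 4, 6, 2, 7, 5]


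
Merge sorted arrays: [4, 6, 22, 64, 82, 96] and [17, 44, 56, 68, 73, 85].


Take 4 from A
Take 6 from A
Take 17 from B
Take 22 from A
Take 44 from B
Take 56 from B
Take 64 from A
Take 68 from B
Take 73 from B
Take 82 from A
Take 85 from B

Merged: [4, 6, 17, 22, 44, 56, 64, 68, 73, 82, 85, 96]


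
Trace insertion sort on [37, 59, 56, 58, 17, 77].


Initial: [37, 59, 56, 58, 17, 77]
Insert 59: [37, 59, 56, 58, 17, 77]
Insert 56: [37, 56, 59, 58, 17, 77]
Insert 58: [37, 56, 58, 59, 17, 77]
Insert 17: [17, 37, 56, 58, 59, 77]
Insert 77: [17, 37, 56, 58, 59, 77]

Sorted: [17, 37, 56, 58, 59, 77]


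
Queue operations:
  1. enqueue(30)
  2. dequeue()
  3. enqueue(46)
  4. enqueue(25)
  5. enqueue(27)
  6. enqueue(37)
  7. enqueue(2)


enqueue(30) -> [30]
dequeue()->30, []
enqueue(46) -> [46]
enqueue(25) -> [46, 25]
enqueue(27) -> [46, 25, 27]
enqueue(37) -> [46, 25, 27, 37]
enqueue(2) -> [46, 25, 27, 37, 2]

Final queue: [46, 25, 27, 37, 2]


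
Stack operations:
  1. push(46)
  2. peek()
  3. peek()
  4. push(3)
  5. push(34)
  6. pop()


push(46) -> [46]
peek()->46
peek()->46
push(3) -> [46, 3]
push(34) -> [46, 3, 34]
pop()->34, [46, 3]

Final stack: [46, 3]


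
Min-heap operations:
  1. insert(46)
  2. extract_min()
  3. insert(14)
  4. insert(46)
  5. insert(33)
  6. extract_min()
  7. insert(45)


insert(46) -> [46]
extract_min()->46, []
insert(14) -> [14]
insert(46) -> [14, 46]
insert(33) -> [14, 46, 33]
extract_min()->14, [33, 46]
insert(45) -> [33, 46, 45]

Final heap: [33, 46, 45]


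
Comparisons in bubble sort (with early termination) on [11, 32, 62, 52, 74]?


Algorithm: bubble sort (with early termination)
Input: [11, 32, 62, 52, 74]
Sorted: [11, 32, 52, 62, 74]

7


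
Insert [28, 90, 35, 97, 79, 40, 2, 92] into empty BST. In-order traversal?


Insert 28: root
Insert 90: R from 28
Insert 35: R from 28 -> L from 90
Insert 97: R from 28 -> R from 90
Insert 79: R from 28 -> L from 90 -> R from 35
Insert 40: R from 28 -> L from 90 -> R from 35 -> L from 79
Insert 2: L from 28
Insert 92: R from 28 -> R from 90 -> L from 97

In-order: [2, 28, 35, 40, 79, 90, 92, 97]


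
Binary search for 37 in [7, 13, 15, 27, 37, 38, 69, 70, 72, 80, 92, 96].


Step 1: lo=0, hi=11, mid=5, val=38
Step 2: lo=0, hi=4, mid=2, val=15
Step 3: lo=3, hi=4, mid=3, val=27
Step 4: lo=4, hi=4, mid=4, val=37

Found at index 4


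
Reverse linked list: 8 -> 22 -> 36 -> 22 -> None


Step 1: curr=8, set curr.next=prev(None) | reversed so far: 8
Step 2: curr=22, set curr.next=prev(8) | reversed so far: 22 -> 8
Step 3: curr=36, set curr.next=prev(22) | reversed so far: 36 -> 22 -> 8
Step 4: curr=22, set curr.next=prev(36) | reversed so far: 22 -> 36 -> 22 -> 8

22 -> 36 -> 22 -> 8 -> None


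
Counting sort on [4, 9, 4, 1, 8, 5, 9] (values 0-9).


Input: [4, 9, 4, 1, 8, 5, 9]
Counts: [0, 1, 0, 0, 2, 1, 0, 0, 1, 2]

Sorted: [1, 4, 4, 5, 8, 9, 9]


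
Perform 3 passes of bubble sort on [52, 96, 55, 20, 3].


Initial: [52, 96, 55, 20, 3]
Pass 1: [52, 55, 20, 3, 96] (3 swaps)
Pass 2: [52, 20, 3, 55, 96] (2 swaps)
Pass 3: [20, 3, 52, 55, 96] (2 swaps)

After 3 passes: [20, 3, 52, 55, 96]


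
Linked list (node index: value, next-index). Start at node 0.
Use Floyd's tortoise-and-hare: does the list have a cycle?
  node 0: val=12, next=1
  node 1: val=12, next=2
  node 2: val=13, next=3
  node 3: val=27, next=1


Floyd's tortoise (slow, +1) and hare (fast, +2):
  init: slow=0, fast=0
  step 1: slow=1, fast=2
  step 2: slow=2, fast=1
  step 3: slow=3, fast=3
  slow == fast at node 3: cycle detected

Cycle: yes


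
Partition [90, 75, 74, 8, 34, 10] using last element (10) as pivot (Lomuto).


Pivot: 10
  8 <= 10: swap -> [8, 75, 74, 90, 34, 10]
Place pivot at 1: [8, 10, 74, 90, 34, 75]

Partitioned: [8, 10, 74, 90, 34, 75]


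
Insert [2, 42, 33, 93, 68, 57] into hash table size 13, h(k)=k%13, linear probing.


Insert 2: h=2 -> slot 2
Insert 42: h=3 -> slot 3
Insert 33: h=7 -> slot 7
Insert 93: h=2, 2 probes -> slot 4
Insert 68: h=3, 2 probes -> slot 5
Insert 57: h=5, 1 probes -> slot 6

Table: [None, None, 2, 42, 93, 68, 57, 33, None, None, None, None, None]


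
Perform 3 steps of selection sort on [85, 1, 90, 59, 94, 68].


Initial: [85, 1, 90, 59, 94, 68]
Step 1: min=1 at 1
  Swap: [1, 85, 90, 59, 94, 68]
Step 2: min=59 at 3
  Swap: [1, 59, 90, 85, 94, 68]
Step 3: min=68 at 5
  Swap: [1, 59, 68, 85, 94, 90]

After 3 steps: [1, 59, 68, 85, 94, 90]


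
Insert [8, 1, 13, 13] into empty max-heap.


Insert 8: [8]
Insert 1: [8, 1]
Insert 13: [13, 1, 8]
Insert 13: [13, 13, 8, 1]

Final heap: [13, 13, 8, 1]


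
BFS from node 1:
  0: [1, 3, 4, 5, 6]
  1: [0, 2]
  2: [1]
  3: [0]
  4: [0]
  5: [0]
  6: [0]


Visit 1, enqueue [0, 2]
Visit 0, enqueue [3, 4, 5, 6]
Visit 2, enqueue []
Visit 3, enqueue []
Visit 4, enqueue []
Visit 5, enqueue []
Visit 6, enqueue []

BFS order: [1, 0, 2, 3, 4, 5, 6]


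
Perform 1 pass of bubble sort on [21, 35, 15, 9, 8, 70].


Initial: [21, 35, 15, 9, 8, 70]
Pass 1: [21, 15, 9, 8, 35, 70] (3 swaps)

After 1 pass: [21, 15, 9, 8, 35, 70]


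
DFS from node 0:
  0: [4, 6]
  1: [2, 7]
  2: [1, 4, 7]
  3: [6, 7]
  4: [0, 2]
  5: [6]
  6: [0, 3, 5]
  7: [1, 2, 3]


Visit 0, push [6, 4]
Visit 4, push [2]
Visit 2, push [7, 1]
Visit 1, push [7]
Visit 7, push [3]
Visit 3, push [6]
Visit 6, push [5]
Visit 5, push []

DFS order: [0, 4, 2, 1, 7, 3, 6, 5]


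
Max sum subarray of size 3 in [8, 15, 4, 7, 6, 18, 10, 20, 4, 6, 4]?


[0:3]: 27
[1:4]: 26
[2:5]: 17
[3:6]: 31
[4:7]: 34
[5:8]: 48
[6:9]: 34
[7:10]: 30
[8:11]: 14

Max: 48 at [5:8]


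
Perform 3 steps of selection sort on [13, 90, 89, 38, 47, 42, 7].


Initial: [13, 90, 89, 38, 47, 42, 7]
Step 1: min=7 at 6
  Swap: [7, 90, 89, 38, 47, 42, 13]
Step 2: min=13 at 6
  Swap: [7, 13, 89, 38, 47, 42, 90]
Step 3: min=38 at 3
  Swap: [7, 13, 38, 89, 47, 42, 90]

After 3 steps: [7, 13, 38, 89, 47, 42, 90]


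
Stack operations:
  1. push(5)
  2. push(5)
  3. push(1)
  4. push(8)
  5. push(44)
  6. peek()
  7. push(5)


push(5) -> [5]
push(5) -> [5, 5]
push(1) -> [5, 5, 1]
push(8) -> [5, 5, 1, 8]
push(44) -> [5, 5, 1, 8, 44]
peek()->44
push(5) -> [5, 5, 1, 8, 44, 5]

Final stack: [5, 5, 1, 8, 44, 5]


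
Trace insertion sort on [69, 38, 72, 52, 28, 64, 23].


Initial: [69, 38, 72, 52, 28, 64, 23]
Insert 38: [38, 69, 72, 52, 28, 64, 23]
Insert 72: [38, 69, 72, 52, 28, 64, 23]
Insert 52: [38, 52, 69, 72, 28, 64, 23]
Insert 28: [28, 38, 52, 69, 72, 64, 23]
Insert 64: [28, 38, 52, 64, 69, 72, 23]
Insert 23: [23, 28, 38, 52, 64, 69, 72]

Sorted: [23, 28, 38, 52, 64, 69, 72]


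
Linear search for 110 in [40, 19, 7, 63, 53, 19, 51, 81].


i=0: 40!=110
i=1: 19!=110
i=2: 7!=110
i=3: 63!=110
i=4: 53!=110
i=5: 19!=110
i=6: 51!=110
i=7: 81!=110

Not found, 8 comps


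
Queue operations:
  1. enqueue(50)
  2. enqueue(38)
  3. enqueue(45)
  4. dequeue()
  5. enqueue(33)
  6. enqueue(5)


enqueue(50) -> [50]
enqueue(38) -> [50, 38]
enqueue(45) -> [50, 38, 45]
dequeue()->50, [38, 45]
enqueue(33) -> [38, 45, 33]
enqueue(5) -> [38, 45, 33, 5]

Final queue: [38, 45, 33, 5]


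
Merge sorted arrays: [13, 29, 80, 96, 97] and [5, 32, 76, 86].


Take 5 from B
Take 13 from A
Take 29 from A
Take 32 from B
Take 76 from B
Take 80 from A
Take 86 from B

Merged: [5, 13, 29, 32, 76, 80, 86, 96, 97]


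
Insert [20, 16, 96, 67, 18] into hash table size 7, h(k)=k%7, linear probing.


Insert 20: h=6 -> slot 6
Insert 16: h=2 -> slot 2
Insert 96: h=5 -> slot 5
Insert 67: h=4 -> slot 4
Insert 18: h=4, 3 probes -> slot 0

Table: [18, None, 16, None, 67, 96, 20]


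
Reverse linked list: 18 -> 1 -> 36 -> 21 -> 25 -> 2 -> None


Step 1: curr=18, set curr.next=prev(None) | reversed so far: 18
Step 2: curr=1, set curr.next=prev(18) | reversed so far: 1 -> 18
Step 3: curr=36, set curr.next=prev(1) | reversed so far: 36 -> 1 -> 18
Step 4: curr=21, set curr.next=prev(36) | reversed so far: 21 -> 36 -> 1 -> 18
Step 5: curr=25, set curr.next=prev(21) | reversed so far: 25 -> 21 -> 36 -> 1 -> 18
Step 6: curr=2, set curr.next=prev(25) | reversed so far: 2 -> 25 -> 21 -> 36 -> 1 -> 18

2 -> 25 -> 21 -> 36 -> 1 -> 18 -> None


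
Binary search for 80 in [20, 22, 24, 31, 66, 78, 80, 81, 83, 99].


Step 1: lo=0, hi=9, mid=4, val=66
Step 2: lo=5, hi=9, mid=7, val=81
Step 3: lo=5, hi=6, mid=5, val=78
Step 4: lo=6, hi=6, mid=6, val=80

Found at index 6


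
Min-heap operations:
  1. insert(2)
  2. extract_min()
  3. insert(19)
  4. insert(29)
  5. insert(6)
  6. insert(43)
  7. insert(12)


insert(2) -> [2]
extract_min()->2, []
insert(19) -> [19]
insert(29) -> [19, 29]
insert(6) -> [6, 29, 19]
insert(43) -> [6, 29, 19, 43]
insert(12) -> [6, 12, 19, 43, 29]

Final heap: [6, 12, 19, 43, 29]


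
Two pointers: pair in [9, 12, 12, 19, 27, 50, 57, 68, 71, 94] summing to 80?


lo=0(9)+hi=9(94)=103
lo=0(9)+hi=8(71)=80

Yes: 9+71=80


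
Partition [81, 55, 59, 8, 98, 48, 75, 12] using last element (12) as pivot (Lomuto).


Pivot: 12
  8 <= 12: swap -> [8, 55, 59, 81, 98, 48, 75, 12]
Place pivot at 1: [8, 12, 59, 81, 98, 48, 75, 55]

Partitioned: [8, 12, 59, 81, 98, 48, 75, 55]


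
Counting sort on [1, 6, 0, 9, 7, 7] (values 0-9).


Input: [1, 6, 0, 9, 7, 7]
Counts: [1, 1, 0, 0, 0, 0, 1, 2, 0, 1]

Sorted: [0, 1, 6, 7, 7, 9]


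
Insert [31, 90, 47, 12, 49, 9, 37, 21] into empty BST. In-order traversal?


Insert 31: root
Insert 90: R from 31
Insert 47: R from 31 -> L from 90
Insert 12: L from 31
Insert 49: R from 31 -> L from 90 -> R from 47
Insert 9: L from 31 -> L from 12
Insert 37: R from 31 -> L from 90 -> L from 47
Insert 21: L from 31 -> R from 12

In-order: [9, 12, 21, 31, 37, 47, 49, 90]


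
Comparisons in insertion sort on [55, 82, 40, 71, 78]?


Algorithm: insertion sort
Input: [55, 82, 40, 71, 78]
Sorted: [40, 55, 71, 78, 82]

7


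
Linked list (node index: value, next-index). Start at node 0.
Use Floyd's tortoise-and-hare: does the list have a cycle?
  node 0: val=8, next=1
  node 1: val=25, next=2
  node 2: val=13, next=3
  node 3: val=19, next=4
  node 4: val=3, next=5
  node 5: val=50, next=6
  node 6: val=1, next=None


Floyd's tortoise (slow, +1) and hare (fast, +2):
  init: slow=0, fast=0
  step 1: slow=1, fast=2
  step 2: slow=2, fast=4
  step 3: slow=3, fast=6
  step 4: fast -> None, no cycle

Cycle: no


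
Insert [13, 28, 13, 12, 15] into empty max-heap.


Insert 13: [13]
Insert 28: [28, 13]
Insert 13: [28, 13, 13]
Insert 12: [28, 13, 13, 12]
Insert 15: [28, 15, 13, 12, 13]

Final heap: [28, 15, 13, 12, 13]


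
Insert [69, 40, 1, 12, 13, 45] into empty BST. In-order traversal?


Insert 69: root
Insert 40: L from 69
Insert 1: L from 69 -> L from 40
Insert 12: L from 69 -> L from 40 -> R from 1
Insert 13: L from 69 -> L from 40 -> R from 1 -> R from 12
Insert 45: L from 69 -> R from 40

In-order: [1, 12, 13, 40, 45, 69]


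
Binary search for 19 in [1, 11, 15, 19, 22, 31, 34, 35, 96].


Step 1: lo=0, hi=8, mid=4, val=22
Step 2: lo=0, hi=3, mid=1, val=11
Step 3: lo=2, hi=3, mid=2, val=15
Step 4: lo=3, hi=3, mid=3, val=19

Found at index 3


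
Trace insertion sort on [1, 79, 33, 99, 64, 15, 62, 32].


Initial: [1, 79, 33, 99, 64, 15, 62, 32]
Insert 79: [1, 79, 33, 99, 64, 15, 62, 32]
Insert 33: [1, 33, 79, 99, 64, 15, 62, 32]
Insert 99: [1, 33, 79, 99, 64, 15, 62, 32]
Insert 64: [1, 33, 64, 79, 99, 15, 62, 32]
Insert 15: [1, 15, 33, 64, 79, 99, 62, 32]
Insert 62: [1, 15, 33, 62, 64, 79, 99, 32]
Insert 32: [1, 15, 32, 33, 62, 64, 79, 99]

Sorted: [1, 15, 32, 33, 62, 64, 79, 99]


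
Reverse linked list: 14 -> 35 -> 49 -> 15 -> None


Step 1: curr=14, set curr.next=prev(None) | reversed so far: 14
Step 2: curr=35, set curr.next=prev(14) | reversed so far: 35 -> 14
Step 3: curr=49, set curr.next=prev(35) | reversed so far: 49 -> 35 -> 14
Step 4: curr=15, set curr.next=prev(49) | reversed so far: 15 -> 49 -> 35 -> 14

15 -> 49 -> 35 -> 14 -> None


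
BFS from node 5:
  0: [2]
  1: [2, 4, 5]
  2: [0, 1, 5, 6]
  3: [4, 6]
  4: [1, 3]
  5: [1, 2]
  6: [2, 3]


Visit 5, enqueue [1, 2]
Visit 1, enqueue [4]
Visit 2, enqueue [0, 6]
Visit 4, enqueue [3]
Visit 0, enqueue []
Visit 6, enqueue []
Visit 3, enqueue []

BFS order: [5, 1, 2, 4, 0, 6, 3]


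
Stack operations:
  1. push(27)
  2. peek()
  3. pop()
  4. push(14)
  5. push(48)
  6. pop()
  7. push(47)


push(27) -> [27]
peek()->27
pop()->27, []
push(14) -> [14]
push(48) -> [14, 48]
pop()->48, [14]
push(47) -> [14, 47]

Final stack: [14, 47]


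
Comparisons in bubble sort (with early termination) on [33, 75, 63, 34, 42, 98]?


Algorithm: bubble sort (with early termination)
Input: [33, 75, 63, 34, 42, 98]
Sorted: [33, 34, 42, 63, 75, 98]

12


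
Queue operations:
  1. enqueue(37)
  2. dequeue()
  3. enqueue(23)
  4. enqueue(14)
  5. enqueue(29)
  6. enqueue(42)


enqueue(37) -> [37]
dequeue()->37, []
enqueue(23) -> [23]
enqueue(14) -> [23, 14]
enqueue(29) -> [23, 14, 29]
enqueue(42) -> [23, 14, 29, 42]

Final queue: [23, 14, 29, 42]


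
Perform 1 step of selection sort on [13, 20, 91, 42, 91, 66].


Initial: [13, 20, 91, 42, 91, 66]
Step 1: min=13 at 0
  Swap: [13, 20, 91, 42, 91, 66]

After 1 step: [13, 20, 91, 42, 91, 66]


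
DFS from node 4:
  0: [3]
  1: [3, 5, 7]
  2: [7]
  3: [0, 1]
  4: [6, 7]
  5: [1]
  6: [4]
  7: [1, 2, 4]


Visit 4, push [7, 6]
Visit 6, push []
Visit 7, push [2, 1]
Visit 1, push [5, 3]
Visit 3, push [0]
Visit 0, push []
Visit 5, push []
Visit 2, push []

DFS order: [4, 6, 7, 1, 3, 0, 5, 2]


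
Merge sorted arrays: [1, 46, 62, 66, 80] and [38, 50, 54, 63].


Take 1 from A
Take 38 from B
Take 46 from A
Take 50 from B
Take 54 from B
Take 62 from A
Take 63 from B

Merged: [1, 38, 46, 50, 54, 62, 63, 66, 80]


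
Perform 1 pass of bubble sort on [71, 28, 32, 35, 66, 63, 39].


Initial: [71, 28, 32, 35, 66, 63, 39]
Pass 1: [28, 32, 35, 66, 63, 39, 71] (6 swaps)

After 1 pass: [28, 32, 35, 66, 63, 39, 71]


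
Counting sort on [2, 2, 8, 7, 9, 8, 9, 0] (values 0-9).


Input: [2, 2, 8, 7, 9, 8, 9, 0]
Counts: [1, 0, 2, 0, 0, 0, 0, 1, 2, 2]

Sorted: [0, 2, 2, 7, 8, 8, 9, 9]


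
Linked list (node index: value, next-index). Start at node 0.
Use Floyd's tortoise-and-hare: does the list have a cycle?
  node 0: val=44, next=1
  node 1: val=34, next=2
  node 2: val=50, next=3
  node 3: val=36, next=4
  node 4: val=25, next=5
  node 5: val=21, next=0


Floyd's tortoise (slow, +1) and hare (fast, +2):
  init: slow=0, fast=0
  step 1: slow=1, fast=2
  step 2: slow=2, fast=4
  step 3: slow=3, fast=0
  step 4: slow=4, fast=2
  step 5: slow=5, fast=4
  step 6: slow=0, fast=0
  slow == fast at node 0: cycle detected

Cycle: yes


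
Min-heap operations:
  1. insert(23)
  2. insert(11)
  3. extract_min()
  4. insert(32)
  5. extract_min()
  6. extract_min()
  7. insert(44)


insert(23) -> [23]
insert(11) -> [11, 23]
extract_min()->11, [23]
insert(32) -> [23, 32]
extract_min()->23, [32]
extract_min()->32, []
insert(44) -> [44]

Final heap: [44]


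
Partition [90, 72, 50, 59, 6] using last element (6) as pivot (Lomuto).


Pivot: 6
Place pivot at 0: [6, 72, 50, 59, 90]

Partitioned: [6, 72, 50, 59, 90]


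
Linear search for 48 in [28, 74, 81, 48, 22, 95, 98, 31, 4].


i=0: 28!=48
i=1: 74!=48
i=2: 81!=48
i=3: 48==48 found!

Found at 3, 4 comps


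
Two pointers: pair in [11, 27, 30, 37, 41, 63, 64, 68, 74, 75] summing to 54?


lo=0(11)+hi=9(75)=86
lo=0(11)+hi=8(74)=85
lo=0(11)+hi=7(68)=79
lo=0(11)+hi=6(64)=75
lo=0(11)+hi=5(63)=74
lo=0(11)+hi=4(41)=52
lo=1(27)+hi=4(41)=68
lo=1(27)+hi=3(37)=64
lo=1(27)+hi=2(30)=57

No pair found


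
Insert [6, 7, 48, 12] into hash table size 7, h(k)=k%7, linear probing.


Insert 6: h=6 -> slot 6
Insert 7: h=0 -> slot 0
Insert 48: h=6, 2 probes -> slot 1
Insert 12: h=5 -> slot 5

Table: [7, 48, None, None, None, 12, 6]


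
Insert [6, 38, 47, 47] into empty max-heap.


Insert 6: [6]
Insert 38: [38, 6]
Insert 47: [47, 6, 38]
Insert 47: [47, 47, 38, 6]

Final heap: [47, 47, 38, 6]


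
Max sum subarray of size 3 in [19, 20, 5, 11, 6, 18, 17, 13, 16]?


[0:3]: 44
[1:4]: 36
[2:5]: 22
[3:6]: 35
[4:7]: 41
[5:8]: 48
[6:9]: 46

Max: 48 at [5:8]


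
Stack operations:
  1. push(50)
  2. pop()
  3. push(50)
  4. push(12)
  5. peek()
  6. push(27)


push(50) -> [50]
pop()->50, []
push(50) -> [50]
push(12) -> [50, 12]
peek()->12
push(27) -> [50, 12, 27]

Final stack: [50, 12, 27]


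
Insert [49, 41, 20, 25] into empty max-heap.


Insert 49: [49]
Insert 41: [49, 41]
Insert 20: [49, 41, 20]
Insert 25: [49, 41, 20, 25]

Final heap: [49, 41, 20, 25]


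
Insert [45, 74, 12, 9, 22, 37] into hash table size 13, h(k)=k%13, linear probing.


Insert 45: h=6 -> slot 6
Insert 74: h=9 -> slot 9
Insert 12: h=12 -> slot 12
Insert 9: h=9, 1 probes -> slot 10
Insert 22: h=9, 2 probes -> slot 11
Insert 37: h=11, 2 probes -> slot 0

Table: [37, None, None, None, None, None, 45, None, None, 74, 9, 22, 12]


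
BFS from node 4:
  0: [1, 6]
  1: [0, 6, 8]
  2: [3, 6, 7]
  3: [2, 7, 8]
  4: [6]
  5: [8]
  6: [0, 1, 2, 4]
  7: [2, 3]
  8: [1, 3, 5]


Visit 4, enqueue [6]
Visit 6, enqueue [0, 1, 2]
Visit 0, enqueue []
Visit 1, enqueue [8]
Visit 2, enqueue [3, 7]
Visit 8, enqueue [5]
Visit 3, enqueue []
Visit 7, enqueue []
Visit 5, enqueue []

BFS order: [4, 6, 0, 1, 2, 8, 3, 7, 5]


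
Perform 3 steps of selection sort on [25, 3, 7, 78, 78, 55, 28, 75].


Initial: [25, 3, 7, 78, 78, 55, 28, 75]
Step 1: min=3 at 1
  Swap: [3, 25, 7, 78, 78, 55, 28, 75]
Step 2: min=7 at 2
  Swap: [3, 7, 25, 78, 78, 55, 28, 75]
Step 3: min=25 at 2
  Swap: [3, 7, 25, 78, 78, 55, 28, 75]

After 3 steps: [3, 7, 25, 78, 78, 55, 28, 75]


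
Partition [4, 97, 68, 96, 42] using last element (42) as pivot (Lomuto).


Pivot: 42
  4 <= 42: advance i (no swap)
Place pivot at 1: [4, 42, 68, 96, 97]

Partitioned: [4, 42, 68, 96, 97]


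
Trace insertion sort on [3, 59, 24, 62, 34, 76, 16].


Initial: [3, 59, 24, 62, 34, 76, 16]
Insert 59: [3, 59, 24, 62, 34, 76, 16]
Insert 24: [3, 24, 59, 62, 34, 76, 16]
Insert 62: [3, 24, 59, 62, 34, 76, 16]
Insert 34: [3, 24, 34, 59, 62, 76, 16]
Insert 76: [3, 24, 34, 59, 62, 76, 16]
Insert 16: [3, 16, 24, 34, 59, 62, 76]

Sorted: [3, 16, 24, 34, 59, 62, 76]


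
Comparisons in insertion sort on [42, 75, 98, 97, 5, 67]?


Algorithm: insertion sort
Input: [42, 75, 98, 97, 5, 67]
Sorted: [5, 42, 67, 75, 97, 98]

12


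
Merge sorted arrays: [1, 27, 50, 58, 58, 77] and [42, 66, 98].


Take 1 from A
Take 27 from A
Take 42 from B
Take 50 from A
Take 58 from A
Take 58 from A
Take 66 from B
Take 77 from A

Merged: [1, 27, 42, 50, 58, 58, 66, 77, 98]


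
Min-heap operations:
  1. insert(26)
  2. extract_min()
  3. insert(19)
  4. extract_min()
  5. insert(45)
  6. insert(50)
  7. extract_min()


insert(26) -> [26]
extract_min()->26, []
insert(19) -> [19]
extract_min()->19, []
insert(45) -> [45]
insert(50) -> [45, 50]
extract_min()->45, [50]

Final heap: [50]


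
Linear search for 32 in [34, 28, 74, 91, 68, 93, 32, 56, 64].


i=0: 34!=32
i=1: 28!=32
i=2: 74!=32
i=3: 91!=32
i=4: 68!=32
i=5: 93!=32
i=6: 32==32 found!

Found at 6, 7 comps


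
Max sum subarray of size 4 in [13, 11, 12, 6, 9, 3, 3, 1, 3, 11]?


[0:4]: 42
[1:5]: 38
[2:6]: 30
[3:7]: 21
[4:8]: 16
[5:9]: 10
[6:10]: 18

Max: 42 at [0:4]
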